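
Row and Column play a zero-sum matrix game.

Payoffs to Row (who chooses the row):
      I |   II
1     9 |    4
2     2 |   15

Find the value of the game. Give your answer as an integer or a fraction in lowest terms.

127/18

Row minima are 4 and 2, so Row's maximin is 4; column maxima are 9 and 15, so Column's minimax is 9. These differ, so the equilibrium is in mixed strategies.
Let Row play 1 with probability p. Column is indifferent when 9p + 2(1−p) = 4p + 15(1−p), giving p = 13/18.
Let Column play I with probability q. Row is indifferent when 9q + 4(1−q) = 2q + 15(1−q), giving q = 11/18.
The value is 9·(11/18) + (4)·(7/18) = 127/18.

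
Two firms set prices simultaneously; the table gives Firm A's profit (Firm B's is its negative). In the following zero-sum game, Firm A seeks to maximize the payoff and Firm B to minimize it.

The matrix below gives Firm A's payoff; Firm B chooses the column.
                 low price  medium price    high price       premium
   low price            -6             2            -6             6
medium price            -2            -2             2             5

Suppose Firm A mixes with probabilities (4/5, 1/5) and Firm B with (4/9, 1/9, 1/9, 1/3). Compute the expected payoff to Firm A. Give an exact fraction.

-11/15

Against (4/9, 1/9, 1/9, 1/3), each row's expected payoff is low price: -10/9; medium price: 7/9.
Taking the (4/5, 1/5)-weighted average: (4/5)·(-10/9) + (1/5)·(7/9) = -11/15.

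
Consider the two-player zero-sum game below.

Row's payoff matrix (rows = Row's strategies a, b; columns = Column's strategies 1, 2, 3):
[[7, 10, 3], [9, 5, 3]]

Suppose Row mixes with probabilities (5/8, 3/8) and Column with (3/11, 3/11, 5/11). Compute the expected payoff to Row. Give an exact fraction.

501/88

Against (3/11, 3/11, 5/11), each row's expected payoff is a: 6; b: 57/11.
Taking the (5/8, 3/8)-weighted average: (5/8)·(6) + (3/8)·(57/11) = 501/88.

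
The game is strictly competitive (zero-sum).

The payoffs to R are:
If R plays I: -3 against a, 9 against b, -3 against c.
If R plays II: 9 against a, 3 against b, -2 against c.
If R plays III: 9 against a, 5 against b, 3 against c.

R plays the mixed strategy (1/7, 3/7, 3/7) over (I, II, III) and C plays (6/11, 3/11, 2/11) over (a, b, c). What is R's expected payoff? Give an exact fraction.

405/77

Against (6/11, 3/11, 2/11), each row's expected payoff is I: 3/11; II: 59/11; III: 75/11.
Taking the (1/7, 3/7, 3/7)-weighted average: (1/7)·(3/11) + (3/7)·(59/11) + (3/7)·(75/11) = 405/77.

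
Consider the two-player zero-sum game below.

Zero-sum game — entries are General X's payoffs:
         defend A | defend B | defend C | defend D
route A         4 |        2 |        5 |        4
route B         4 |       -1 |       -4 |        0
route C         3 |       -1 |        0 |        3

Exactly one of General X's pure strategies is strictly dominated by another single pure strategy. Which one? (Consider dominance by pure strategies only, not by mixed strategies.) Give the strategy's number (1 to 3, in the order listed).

Compare route C with route A: 4 > 3, 2 > -1, 5 > 0, 4 > 3.
So route A strictly dominates route C for General X; route C is strictly dominated.

3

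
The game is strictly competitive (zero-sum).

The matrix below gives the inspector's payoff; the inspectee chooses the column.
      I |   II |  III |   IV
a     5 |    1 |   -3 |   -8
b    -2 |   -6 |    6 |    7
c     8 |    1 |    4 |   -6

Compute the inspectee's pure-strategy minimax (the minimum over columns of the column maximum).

The worst case (largest entry) in each column is I: 8, II: 1, III: 6, IV: 7.
The best (smallest) of these is 1.

1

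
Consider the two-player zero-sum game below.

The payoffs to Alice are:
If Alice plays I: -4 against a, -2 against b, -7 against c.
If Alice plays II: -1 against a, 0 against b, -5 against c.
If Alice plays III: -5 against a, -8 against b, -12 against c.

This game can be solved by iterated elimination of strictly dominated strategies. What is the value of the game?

-5

Column a is strictly dominated by c for Bob (-7<-4, -5<-1, -12<-5); eliminate a.
Row III is strictly dominated by row I (-2>-8, -7>-12); eliminate III.
Column b is strictly dominated by c for Bob (-7<-2, -5<0); eliminate b.
Row I is strictly dominated by row II (-5>-7); eliminate I.
Only (II, c) remains, with payoff -5.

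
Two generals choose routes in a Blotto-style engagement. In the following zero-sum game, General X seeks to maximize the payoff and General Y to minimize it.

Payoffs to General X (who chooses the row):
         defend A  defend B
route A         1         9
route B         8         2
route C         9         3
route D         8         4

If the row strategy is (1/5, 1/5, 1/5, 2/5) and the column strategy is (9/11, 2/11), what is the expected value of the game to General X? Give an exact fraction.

Against (9/11, 2/11), each row's expected payoff is route A: 27/11; route B: 76/11; route C: 87/11; route D: 80/11.
Taking the (1/5, 1/5, 1/5, 2/5)-weighted average: (1/5)·(27/11) + (1/5)·(76/11) + (1/5)·(87/11) + (2/5)·(80/11) = 70/11.

70/11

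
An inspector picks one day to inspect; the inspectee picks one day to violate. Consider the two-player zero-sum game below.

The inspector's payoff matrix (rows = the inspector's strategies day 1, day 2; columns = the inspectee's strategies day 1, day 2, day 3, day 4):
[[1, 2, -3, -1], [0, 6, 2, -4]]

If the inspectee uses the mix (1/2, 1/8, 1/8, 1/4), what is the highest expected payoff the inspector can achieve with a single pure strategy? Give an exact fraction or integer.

1/8

day 1: (1)·(1/2) + (2)·(1/8) + (-3)·(1/8) + (-1)·(1/4) = 1/8.
day 2: (0)·(1/2) + (6)·(1/8) + (2)·(1/8) + (-4)·(1/4) = 0.
The best pure response is day 1 with expected payoff 1/8.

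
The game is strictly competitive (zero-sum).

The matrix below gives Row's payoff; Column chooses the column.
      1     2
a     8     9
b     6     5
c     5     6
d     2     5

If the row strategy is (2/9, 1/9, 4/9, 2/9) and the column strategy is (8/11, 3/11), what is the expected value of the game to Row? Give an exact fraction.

49/9

Against (8/11, 3/11), each row's expected payoff is a: 91/11; b: 63/11; c: 58/11; d: 31/11.
Taking the (2/9, 1/9, 4/9, 2/9)-weighted average: (2/9)·(91/11) + (1/9)·(63/11) + (4/9)·(58/11) + (2/9)·(31/11) = 49/9.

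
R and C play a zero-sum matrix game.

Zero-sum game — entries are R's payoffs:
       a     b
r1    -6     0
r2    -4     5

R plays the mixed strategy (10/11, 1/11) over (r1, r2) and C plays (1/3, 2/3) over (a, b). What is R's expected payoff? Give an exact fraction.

-18/11

Against (1/3, 2/3), each row's expected payoff is r1: -2; r2: 2.
Taking the (10/11, 1/11)-weighted average: (10/11)·(-2) + (1/11)·(2) = -18/11.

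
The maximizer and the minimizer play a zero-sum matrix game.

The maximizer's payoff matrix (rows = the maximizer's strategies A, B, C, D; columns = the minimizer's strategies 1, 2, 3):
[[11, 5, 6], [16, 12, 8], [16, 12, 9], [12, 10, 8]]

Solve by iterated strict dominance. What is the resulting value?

9

Column 1 is strictly dominated by 2 for the minimizer (5<11, 12<16, 12<16, 10<12); eliminate 1.
Row A is strictly dominated by row B (12>5, 8>6); eliminate A.
Column 2 is strictly dominated by 3 for the minimizer (8<12, 9<12, 8<10); eliminate 2.
Row B is strictly dominated by row C (9>8); eliminate B.
Row D is strictly dominated by row C (9>8); eliminate D.
Only (C, 3) remains, with payoff 9.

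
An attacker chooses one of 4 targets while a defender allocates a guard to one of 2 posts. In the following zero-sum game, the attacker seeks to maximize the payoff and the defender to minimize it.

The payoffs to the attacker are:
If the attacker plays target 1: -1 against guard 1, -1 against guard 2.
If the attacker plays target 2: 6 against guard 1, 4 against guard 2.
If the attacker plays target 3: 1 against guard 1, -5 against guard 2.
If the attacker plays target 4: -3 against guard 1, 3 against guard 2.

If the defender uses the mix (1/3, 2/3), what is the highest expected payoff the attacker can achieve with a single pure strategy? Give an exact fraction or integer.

target 1: (-1)·(1/3) + (-1)·(2/3) = -1.
target 2: (6)·(1/3) + (4)·(2/3) = 14/3.
target 3: (1)·(1/3) + (-5)·(2/3) = -3.
target 4: (-3)·(1/3) + (3)·(2/3) = 1.
The best pure response is target 2 with expected payoff 14/3.

14/3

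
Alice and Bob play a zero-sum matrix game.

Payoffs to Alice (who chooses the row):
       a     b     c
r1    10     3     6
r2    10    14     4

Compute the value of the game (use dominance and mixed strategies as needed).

Column a is strictly dominated by c for Bob (it gives Alice more in every row).
The remaining 2×2 game on (r1, r2) × (b, c) has no saddle point. Let Alice play r1 with probability p; indifference gives 3p + 14(1−p) = 6p + 4(1−p), so p = 10/13.
Similarly Bob's optimal q on b is 2/13, and the value is 3·(2/13) + (6)·(11/13) = 72/13.

72/13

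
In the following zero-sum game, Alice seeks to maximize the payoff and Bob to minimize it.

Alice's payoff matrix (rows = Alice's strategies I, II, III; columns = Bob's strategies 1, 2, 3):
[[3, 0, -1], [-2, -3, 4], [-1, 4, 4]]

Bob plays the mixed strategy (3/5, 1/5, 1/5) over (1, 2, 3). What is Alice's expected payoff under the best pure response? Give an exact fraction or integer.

8/5

I: (3)·(3/5) + (0)·(1/5) + (-1)·(1/5) = 8/5.
II: (-2)·(3/5) + (-3)·(1/5) + (4)·(1/5) = -1.
III: (-1)·(3/5) + (4)·(1/5) + (4)·(1/5) = 1.
The best pure response is I with expected payoff 8/5.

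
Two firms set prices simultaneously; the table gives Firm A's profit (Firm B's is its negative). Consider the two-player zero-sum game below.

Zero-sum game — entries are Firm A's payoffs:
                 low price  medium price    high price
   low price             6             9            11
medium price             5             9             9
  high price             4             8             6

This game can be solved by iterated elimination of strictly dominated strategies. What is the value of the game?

6

Column medium price is strictly dominated by low price for Firm B (6<9, 5<9, 4<8); eliminate medium price.
Row medium price is strictly dominated by row low price (6>5, 11>9); eliminate medium price.
Row high price is strictly dominated by row low price (6>4, 11>6); eliminate high price.
Column high price is strictly dominated by low price for Firm B (6<11); eliminate high price.
Only (low price, low price) remains, with payoff 6.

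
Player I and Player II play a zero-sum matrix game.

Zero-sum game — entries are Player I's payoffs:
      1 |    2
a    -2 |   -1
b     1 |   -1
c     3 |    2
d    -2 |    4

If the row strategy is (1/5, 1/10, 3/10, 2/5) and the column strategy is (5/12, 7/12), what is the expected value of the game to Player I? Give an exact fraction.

Against (5/12, 7/12), each row's expected payoff is a: -17/12; b: -1/6; c: 29/12; d: 3/2.
Taking the (1/5, 1/10, 3/10, 2/5)-weighted average: (1/5)·(-17/12) + (1/10)·(-1/6) + (3/10)·(29/12) + (2/5)·(3/2) = 41/40.

41/40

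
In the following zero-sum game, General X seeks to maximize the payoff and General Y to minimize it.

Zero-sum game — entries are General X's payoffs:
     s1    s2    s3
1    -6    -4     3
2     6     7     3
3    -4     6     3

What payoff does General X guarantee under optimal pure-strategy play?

3

Row minima: -6, 3, -4 → General X's maximin is 3.
Column maxima: 6, 7, 3 → General Y's minimax is 3.
They coincide at (2, s3), so the value is 3.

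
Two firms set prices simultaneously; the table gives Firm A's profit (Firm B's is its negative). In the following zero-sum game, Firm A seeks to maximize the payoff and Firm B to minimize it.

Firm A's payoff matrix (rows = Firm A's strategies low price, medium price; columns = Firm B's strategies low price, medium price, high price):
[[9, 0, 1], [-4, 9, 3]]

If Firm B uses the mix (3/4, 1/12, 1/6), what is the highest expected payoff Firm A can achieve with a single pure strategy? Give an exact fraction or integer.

83/12

low price: (9)·(3/4) + (0)·(1/12) + (1)·(1/6) = 83/12.
medium price: (-4)·(3/4) + (9)·(1/12) + (3)·(1/6) = -7/4.
The best pure response is low price with expected payoff 83/12.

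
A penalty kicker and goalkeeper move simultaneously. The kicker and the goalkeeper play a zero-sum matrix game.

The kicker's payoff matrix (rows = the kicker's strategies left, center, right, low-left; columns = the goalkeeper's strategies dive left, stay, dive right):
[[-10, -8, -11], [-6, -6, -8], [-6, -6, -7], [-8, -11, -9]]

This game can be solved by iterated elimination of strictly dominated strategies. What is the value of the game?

Row low-left is strictly dominated by row center (-6>-8, -6>-11, -8>-9); eliminate low-left.
Row left is strictly dominated by row center (-6>-10, -6>-8, -8>-11); eliminate left.
Column stay is strictly dominated by dive right for the goalkeeper (-8<-6, -7<-6); eliminate stay.
Column dive left is strictly dominated by dive right for the goalkeeper (-8<-6, -7<-6); eliminate dive left.
Row center is strictly dominated by row right (-7>-8); eliminate center.
Only (right, dive right) remains, with payoff -7.

-7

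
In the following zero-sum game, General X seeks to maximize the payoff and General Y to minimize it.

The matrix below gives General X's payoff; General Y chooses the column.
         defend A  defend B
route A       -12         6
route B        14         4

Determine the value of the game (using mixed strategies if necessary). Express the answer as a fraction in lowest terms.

33/7

Row minima are -12 and 4, so General X's maximin is 4; column maxima are 14 and 6, so General Y's minimax is 6. These differ, so the equilibrium is in mixed strategies.
Let General X play route A with probability p. General Y is indifferent when −12p + 14(1−p) = 6p + 4(1−p), giving p = 5/14.
Let General Y play defend A with probability q. General X is indifferent when −12q + 6(1−q) = 14q + 4(1−q), giving q = 1/14.
The value is -12·(1/14) + (6)·(13/14) = 33/7.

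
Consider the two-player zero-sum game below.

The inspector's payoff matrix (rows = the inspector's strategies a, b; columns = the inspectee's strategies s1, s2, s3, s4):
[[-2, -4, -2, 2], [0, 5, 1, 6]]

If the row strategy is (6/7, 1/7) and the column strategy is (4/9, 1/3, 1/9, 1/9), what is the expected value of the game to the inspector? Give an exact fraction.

Against (4/9, 1/3, 1/9, 1/9), each row's expected payoff is a: -20/9; b: 22/9.
Taking the (6/7, 1/7)-weighted average: (6/7)·(-20/9) + (1/7)·(22/9) = -14/9.

-14/9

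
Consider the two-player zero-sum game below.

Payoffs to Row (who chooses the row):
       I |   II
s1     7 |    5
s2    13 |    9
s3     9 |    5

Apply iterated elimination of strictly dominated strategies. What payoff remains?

9

Column I is strictly dominated by II for Column (5<7, 9<13, 5<9); eliminate I.
Row s1 is strictly dominated by row s2 (9>5); eliminate s1.
Row s3 is strictly dominated by row s2 (9>5); eliminate s3.
Only (s2, II) remains, with payoff 9.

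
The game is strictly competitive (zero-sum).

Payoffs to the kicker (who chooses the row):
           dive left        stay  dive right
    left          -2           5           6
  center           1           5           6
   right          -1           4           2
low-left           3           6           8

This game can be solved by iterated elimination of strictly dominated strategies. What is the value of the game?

Column stay is strictly dominated by dive left for the goalkeeper (-2<5, 1<5, -1<4, 3<6); eliminate stay.
Row center is strictly dominated by row low-left (3>1, 8>6); eliminate center.
Column dive right is strictly dominated by dive left for the goalkeeper (-2<6, -1<2, 3<8); eliminate dive right.
Row left is strictly dominated by row right (-1>-2); eliminate left.
Row right is strictly dominated by row low-left (3>-1); eliminate right.
Only (low-left, dive left) remains, with payoff 3.

3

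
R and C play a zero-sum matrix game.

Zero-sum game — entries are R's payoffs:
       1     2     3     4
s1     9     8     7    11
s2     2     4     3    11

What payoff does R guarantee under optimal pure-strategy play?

7

Row minima: 7, 2 → R's maximin is 7.
Column maxima: 9, 8, 7, 11 → C's minimax is 7.
They coincide at (s1, 3), so the value is 7.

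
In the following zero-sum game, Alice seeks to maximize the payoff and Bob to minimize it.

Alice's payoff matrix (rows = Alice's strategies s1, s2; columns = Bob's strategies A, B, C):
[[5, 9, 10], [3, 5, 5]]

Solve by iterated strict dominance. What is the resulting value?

5

Column C is strictly dominated by A for Bob (5<10, 3<5); eliminate C.
Row s2 is strictly dominated by row s1 (5>3, 9>5); eliminate s2.
Column B is strictly dominated by A for Bob (5<9); eliminate B.
Only (s1, A) remains, with payoff 5.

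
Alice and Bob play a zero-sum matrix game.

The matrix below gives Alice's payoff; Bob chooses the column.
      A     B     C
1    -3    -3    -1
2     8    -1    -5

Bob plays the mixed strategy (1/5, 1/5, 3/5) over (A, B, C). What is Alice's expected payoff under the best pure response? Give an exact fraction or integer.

-8/5

1: (-3)·(1/5) + (-3)·(1/5) + (-1)·(3/5) = -9/5.
2: (8)·(1/5) + (-1)·(1/5) + (-5)·(3/5) = -8/5.
The best pure response is 2 with expected payoff -8/5.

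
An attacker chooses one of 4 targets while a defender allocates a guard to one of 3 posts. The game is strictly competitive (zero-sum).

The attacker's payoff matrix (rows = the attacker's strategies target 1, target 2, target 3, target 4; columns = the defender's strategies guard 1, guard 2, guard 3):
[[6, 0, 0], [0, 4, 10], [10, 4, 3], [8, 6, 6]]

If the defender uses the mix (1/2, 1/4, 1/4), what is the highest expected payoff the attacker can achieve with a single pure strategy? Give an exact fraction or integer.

7

target 1: (6)·(1/2) + (0)·(1/4) + (0)·(1/4) = 3.
target 2: (0)·(1/2) + (4)·(1/4) + (10)·(1/4) = 7/2.
target 3: (10)·(1/2) + (4)·(1/4) + (3)·(1/4) = 27/4.
target 4: (8)·(1/2) + (6)·(1/4) + (6)·(1/4) = 7.
The best pure response is target 4 with expected payoff 7.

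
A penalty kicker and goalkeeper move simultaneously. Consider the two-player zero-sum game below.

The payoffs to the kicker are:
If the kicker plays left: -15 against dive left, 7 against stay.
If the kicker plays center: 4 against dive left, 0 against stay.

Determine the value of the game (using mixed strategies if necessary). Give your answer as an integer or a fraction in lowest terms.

14/13

Row minima are -15 and 0, so the kicker's maximin is 0; column maxima are 4 and 7, so the goalkeeper's minimax is 4. These differ, so the equilibrium is in mixed strategies.
Let the kicker play left with probability p. The goalkeeper is indifferent when −15p + 4(1−p) = 7p, giving p = 2/13.
Let the goalkeeper play dive left with probability q. The kicker is indifferent when −15q + 7(1−q) = 4q, giving q = 7/26.
The value is -15·(7/26) + (7)·(19/26) = 14/13.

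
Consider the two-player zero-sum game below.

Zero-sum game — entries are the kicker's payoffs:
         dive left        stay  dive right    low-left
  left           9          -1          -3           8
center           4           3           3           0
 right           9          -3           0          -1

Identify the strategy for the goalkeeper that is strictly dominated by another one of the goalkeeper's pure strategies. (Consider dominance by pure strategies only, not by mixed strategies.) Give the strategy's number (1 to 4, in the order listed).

1

The goalkeeper prefers columns that give the kicker less. Compare dive left with stay: -1 < 9, 3 < 4, -3 < 9.
So stay strictly dominates dive left for the goalkeeper; dive left is strictly dominated.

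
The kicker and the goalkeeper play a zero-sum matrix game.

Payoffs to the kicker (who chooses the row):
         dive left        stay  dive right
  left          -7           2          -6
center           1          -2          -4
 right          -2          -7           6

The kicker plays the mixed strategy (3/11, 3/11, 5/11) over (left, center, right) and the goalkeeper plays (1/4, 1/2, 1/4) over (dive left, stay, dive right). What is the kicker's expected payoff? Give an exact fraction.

-49/22

Against (1/4, 1/2, 1/4), each row's expected payoff is left: -9/4; center: -7/4; right: -5/2.
Taking the (3/11, 3/11, 5/11)-weighted average: (3/11)·(-9/4) + (3/11)·(-7/4) + (5/11)·(-5/2) = -49/22.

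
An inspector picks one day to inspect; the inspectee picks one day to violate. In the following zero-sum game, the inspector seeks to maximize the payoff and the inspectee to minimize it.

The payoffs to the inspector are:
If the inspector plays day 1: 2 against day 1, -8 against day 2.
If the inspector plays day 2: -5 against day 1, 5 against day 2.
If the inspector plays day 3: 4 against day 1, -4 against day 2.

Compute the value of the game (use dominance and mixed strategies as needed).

0

Row day 1 is strictly dominated by row day 3, so the inspector never plays it.
The remaining 2×2 game on (day 2, day 3) × (day 1, day 2) has no saddle point. Let the inspector play day 2 with probability p; indifference gives −5p + 4(1−p) = 5p − 4(1−p), so p = 4/9.
Similarly the inspectee's optimal q on day 1 is 1/2, and the value is -5·(1/2) + (5)·(1/2) = 0.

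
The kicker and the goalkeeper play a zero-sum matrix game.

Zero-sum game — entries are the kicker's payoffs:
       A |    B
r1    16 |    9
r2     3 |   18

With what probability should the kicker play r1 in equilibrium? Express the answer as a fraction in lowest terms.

15/22

Row minima are 9 and 3, so the kicker's maximin is 9; column maxima are 16 and 18, so the goalkeeper's minimax is 16. These differ, so the equilibrium is in mixed strategies.
Let the kicker play r1 with probability p. The goalkeeper is indifferent when 16p + 3(1−p) = 9p + 18(1−p), giving p = 15/22.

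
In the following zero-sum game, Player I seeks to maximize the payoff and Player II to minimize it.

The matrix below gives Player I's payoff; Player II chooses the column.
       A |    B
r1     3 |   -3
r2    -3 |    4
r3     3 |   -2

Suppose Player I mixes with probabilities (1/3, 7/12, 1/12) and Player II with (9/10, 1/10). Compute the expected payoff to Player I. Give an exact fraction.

Against (9/10, 1/10), each row's expected payoff is r1: 12/5; r2: -23/10; r3: 5/2.
Taking the (1/3, 7/12, 1/12)-weighted average: (1/3)·(12/5) + (7/12)·(-23/10) + (1/12)·(5/2) = -1/3.

-1/3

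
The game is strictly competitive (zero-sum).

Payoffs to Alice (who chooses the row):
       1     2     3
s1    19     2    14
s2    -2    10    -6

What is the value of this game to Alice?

38/7

Column 1 is strictly dominated by 3 for Bob (it gives Alice more in every row).
The remaining 2×2 game on (s1, s2) × (2, 3) has no saddle point. Let Alice play s1 with probability p; indifference gives 2p + 10(1−p) = 14p − 6(1−p), so p = 4/7.
Similarly Bob's optimal q on 2 is 5/7, and the value is 2·(5/7) + (14)·(2/7) = 38/7.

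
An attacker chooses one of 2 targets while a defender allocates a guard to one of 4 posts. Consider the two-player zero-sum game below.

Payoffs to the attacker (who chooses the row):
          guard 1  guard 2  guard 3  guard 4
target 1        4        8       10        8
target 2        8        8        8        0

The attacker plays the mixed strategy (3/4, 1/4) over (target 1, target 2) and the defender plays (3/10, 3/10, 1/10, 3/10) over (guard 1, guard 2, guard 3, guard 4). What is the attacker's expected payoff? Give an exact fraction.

133/20

Against (3/10, 3/10, 1/10, 3/10), each row's expected payoff is target 1: 7; target 2: 28/5.
Taking the (3/4, 1/4)-weighted average: (3/4)·(7) + (1/4)·(28/5) = 133/20.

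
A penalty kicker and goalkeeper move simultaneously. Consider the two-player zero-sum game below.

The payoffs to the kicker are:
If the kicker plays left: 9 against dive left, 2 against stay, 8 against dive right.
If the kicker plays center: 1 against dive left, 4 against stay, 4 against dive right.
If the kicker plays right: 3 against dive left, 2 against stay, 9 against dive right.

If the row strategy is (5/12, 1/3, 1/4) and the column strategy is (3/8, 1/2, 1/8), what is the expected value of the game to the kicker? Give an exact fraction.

Against (3/8, 1/2, 1/8), each row's expected payoff is left: 43/8; center: 23/8; right: 13/4.
Taking the (5/12, 1/3, 1/4)-weighted average: (5/12)·(43/8) + (1/3)·(23/8) + (1/4)·(13/4) = 385/96.

385/96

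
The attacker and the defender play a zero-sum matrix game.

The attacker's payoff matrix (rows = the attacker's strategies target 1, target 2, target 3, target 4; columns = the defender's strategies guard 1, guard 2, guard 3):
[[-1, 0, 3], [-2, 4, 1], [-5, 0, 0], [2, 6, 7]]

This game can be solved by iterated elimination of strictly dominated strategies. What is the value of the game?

2

Row target 2 is strictly dominated by row target 4 (2>-2, 6>4, 7>1); eliminate target 2.
Column guard 3 is strictly dominated by guard 1 for the defender (-1<3, -5<0, 2<7); eliminate guard 3.
Row target 1 is strictly dominated by row target 4 (2>-1, 6>0); eliminate target 1.
Column guard 2 is strictly dominated by guard 1 for the defender (-5<0, 2<6); eliminate guard 2.
Row target 3 is strictly dominated by row target 4 (2>-5); eliminate target 3.
Only (target 4, guard 1) remains, with payoff 2.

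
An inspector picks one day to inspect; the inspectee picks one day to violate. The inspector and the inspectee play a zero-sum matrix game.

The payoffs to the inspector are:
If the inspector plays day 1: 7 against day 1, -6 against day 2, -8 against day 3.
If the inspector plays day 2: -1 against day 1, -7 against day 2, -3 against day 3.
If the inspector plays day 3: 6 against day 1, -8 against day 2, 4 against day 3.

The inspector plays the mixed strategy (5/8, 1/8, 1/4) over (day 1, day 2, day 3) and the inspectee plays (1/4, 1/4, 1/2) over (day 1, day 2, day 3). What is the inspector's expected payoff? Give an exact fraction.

Against (1/4, 1/4, 1/2), each row's expected payoff is day 1: -15/4; day 2: -7/2; day 3: 3/2.
Taking the (5/8, 1/8, 1/4)-weighted average: (5/8)·(-15/4) + (1/8)·(-7/2) + (1/4)·(3/2) = -77/32.

-77/32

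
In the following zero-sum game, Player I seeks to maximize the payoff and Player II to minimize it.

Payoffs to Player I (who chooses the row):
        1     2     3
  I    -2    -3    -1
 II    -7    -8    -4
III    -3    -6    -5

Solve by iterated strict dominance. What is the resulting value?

Row III is strictly dominated by row I (-2>-3, -3>-6, -1>-5); eliminate III.
Row II is strictly dominated by row I (-2>-7, -3>-8, -1>-4); eliminate II.
Column 3 is strictly dominated by 1 for Player II (-2<-1); eliminate 3.
Column 1 is strictly dominated by 2 for Player II (-3<-2); eliminate 1.
Only (I, 2) remains, with payoff -3.

-3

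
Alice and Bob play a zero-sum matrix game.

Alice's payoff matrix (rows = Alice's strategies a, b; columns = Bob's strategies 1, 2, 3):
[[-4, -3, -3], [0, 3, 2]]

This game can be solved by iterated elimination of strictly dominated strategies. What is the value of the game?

Column 3 is strictly dominated by 1 for Bob (-4<-3, 0<2); eliminate 3.
Column 2 is strictly dominated by 1 for Bob (-4<-3, 0<3); eliminate 2.
Row a is strictly dominated by row b (0>-4); eliminate a.
Only (b, 1) remains, with payoff 0.

0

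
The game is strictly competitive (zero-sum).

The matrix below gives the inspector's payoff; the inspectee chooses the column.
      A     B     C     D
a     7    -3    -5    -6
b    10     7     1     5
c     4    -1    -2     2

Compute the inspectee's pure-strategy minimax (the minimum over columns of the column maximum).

The worst case (largest entry) in each column is A: 10, B: 7, C: 1, D: 5.
The best (smallest) of these is 1.

1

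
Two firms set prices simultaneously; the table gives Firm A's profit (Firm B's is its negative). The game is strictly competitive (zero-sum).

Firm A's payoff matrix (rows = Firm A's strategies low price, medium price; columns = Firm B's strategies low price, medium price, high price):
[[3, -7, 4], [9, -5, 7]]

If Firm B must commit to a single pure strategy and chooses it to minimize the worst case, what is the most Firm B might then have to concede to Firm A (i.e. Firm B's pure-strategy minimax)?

The worst case (largest entry) in each column is low price: 9, medium price: -5, high price: 7.
The best (smallest) of these is -5.

-5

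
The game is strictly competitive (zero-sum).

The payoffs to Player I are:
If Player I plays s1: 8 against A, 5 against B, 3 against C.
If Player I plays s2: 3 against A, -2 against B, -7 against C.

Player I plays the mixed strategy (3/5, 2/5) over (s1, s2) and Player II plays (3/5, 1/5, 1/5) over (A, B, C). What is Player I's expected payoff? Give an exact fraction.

Against (3/5, 1/5, 1/5), each row's expected payoff is s1: 32/5; s2: 0.
Taking the (3/5, 2/5)-weighted average: (3/5)·(32/5) + (2/5)·(0) = 96/25.

96/25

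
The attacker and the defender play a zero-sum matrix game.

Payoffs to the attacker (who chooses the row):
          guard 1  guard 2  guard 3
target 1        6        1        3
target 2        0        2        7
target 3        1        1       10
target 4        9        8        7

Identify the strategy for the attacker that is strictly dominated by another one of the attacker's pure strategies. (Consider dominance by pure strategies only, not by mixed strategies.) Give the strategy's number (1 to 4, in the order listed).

1

Compare target 1 with target 4: 9 > 6, 8 > 1, 7 > 3.
So target 4 strictly dominates target 1 for the attacker; target 1 is strictly dominated.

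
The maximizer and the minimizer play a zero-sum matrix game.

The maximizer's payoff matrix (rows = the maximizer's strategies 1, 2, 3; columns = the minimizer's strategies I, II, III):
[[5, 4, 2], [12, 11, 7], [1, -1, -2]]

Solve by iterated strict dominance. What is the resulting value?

7

Column II is strictly dominated by III for the minimizer (2<4, 7<11, -2<-1); eliminate II.
Column I is strictly dominated by III for the minimizer (2<5, 7<12, -2<1); eliminate I.
Row 1 is strictly dominated by row 2 (7>2); eliminate 1.
Row 3 is strictly dominated by row 2 (7>-2); eliminate 3.
Only (2, III) remains, with payoff 7.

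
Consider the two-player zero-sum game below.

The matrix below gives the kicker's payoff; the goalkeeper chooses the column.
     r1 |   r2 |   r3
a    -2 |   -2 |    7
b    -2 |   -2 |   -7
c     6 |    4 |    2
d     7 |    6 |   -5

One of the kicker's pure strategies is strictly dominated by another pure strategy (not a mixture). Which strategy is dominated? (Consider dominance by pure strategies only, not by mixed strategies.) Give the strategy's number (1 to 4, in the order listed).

Compare b with c: 6 > -2, 4 > -2, 2 > -7.
So c strictly dominates b for the kicker; b is strictly dominated.

2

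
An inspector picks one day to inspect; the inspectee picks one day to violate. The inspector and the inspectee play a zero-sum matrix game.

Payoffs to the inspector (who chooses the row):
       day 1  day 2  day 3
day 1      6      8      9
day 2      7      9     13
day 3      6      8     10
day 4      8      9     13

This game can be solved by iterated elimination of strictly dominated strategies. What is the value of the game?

Column day 3 is strictly dominated by day 1 for the inspectee (6<9, 7<13, 6<10, 8<13); eliminate day 3.
Column day 2 is strictly dominated by day 1 for the inspectee (6<8, 7<9, 6<8, 8<9); eliminate day 2.
Row day 3 is strictly dominated by row day 2 (7>6); eliminate day 3.
Row day 1 is strictly dominated by row day 2 (7>6); eliminate day 1.
Row day 2 is strictly dominated by row day 4 (8>7); eliminate day 2.
Only (day 4, day 1) remains, with payoff 8.

8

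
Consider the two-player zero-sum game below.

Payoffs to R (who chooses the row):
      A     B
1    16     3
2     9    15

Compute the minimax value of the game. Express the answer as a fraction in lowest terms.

213/19

Row minima are 3 and 9, so R's maximin is 9; column maxima are 16 and 15, so C's minimax is 15. These differ, so the equilibrium is in mixed strategies.
Let R play 1 with probability p. C is indifferent when 16p + 9(1−p) = 3p + 15(1−p), giving p = 6/19.
Let C play A with probability q. R is indifferent when 16q + 3(1−q) = 9q + 15(1−q), giving q = 12/19.
The value is 16·(12/19) + (3)·(7/19) = 213/19.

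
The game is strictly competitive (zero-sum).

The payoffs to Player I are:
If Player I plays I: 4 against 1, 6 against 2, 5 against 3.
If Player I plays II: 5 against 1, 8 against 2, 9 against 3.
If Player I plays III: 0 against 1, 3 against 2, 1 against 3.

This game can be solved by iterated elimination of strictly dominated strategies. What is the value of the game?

Row I is strictly dominated by row II (5>4, 8>6, 9>5); eliminate I.
Column 3 is strictly dominated by 1 for Player II (5<9, 0<1); eliminate 3.
Row III is strictly dominated by row II (5>0, 8>3); eliminate III.
Column 2 is strictly dominated by 1 for Player II (5<8); eliminate 2.
Only (II, 1) remains, with payoff 5.

5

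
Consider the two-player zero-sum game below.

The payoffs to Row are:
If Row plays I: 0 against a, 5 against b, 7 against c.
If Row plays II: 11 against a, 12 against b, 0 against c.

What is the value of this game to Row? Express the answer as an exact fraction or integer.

77/18

Column b is strictly dominated by a for Column (it gives Row more in every row).
The remaining 2×2 game on (I, II) × (a, c) has no saddle point. Let Row play I with probability p; indifference gives 11(1−p) = 7p, so p = 11/18.
Similarly Column's optimal q on a is 7/18, and the value is 0·(7/18) + (7)·(11/18) = 77/18.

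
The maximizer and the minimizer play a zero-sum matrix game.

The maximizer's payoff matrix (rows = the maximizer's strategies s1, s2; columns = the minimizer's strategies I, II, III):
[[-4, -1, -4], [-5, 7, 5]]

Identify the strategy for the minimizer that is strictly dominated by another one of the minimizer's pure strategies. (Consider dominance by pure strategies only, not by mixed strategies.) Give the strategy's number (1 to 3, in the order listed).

2

The minimizer prefers columns that give the maximizer less. Compare II with I: -4 < -1, -5 < 7.
So I strictly dominates II for the minimizer; II is strictly dominated.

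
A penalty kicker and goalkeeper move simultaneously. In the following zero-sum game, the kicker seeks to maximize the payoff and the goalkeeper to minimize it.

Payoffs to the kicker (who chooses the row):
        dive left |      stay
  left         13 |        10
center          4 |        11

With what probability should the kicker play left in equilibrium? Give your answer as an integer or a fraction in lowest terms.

Row minima are 10 and 4, so the kicker's maximin is 10; column maxima are 13 and 11, so the goalkeeper's minimax is 11. These differ, so the equilibrium is in mixed strategies.
Let the kicker play left with probability p. The goalkeeper is indifferent when 13p + 4(1−p) = 10p + 11(1−p), giving p = 7/10.

7/10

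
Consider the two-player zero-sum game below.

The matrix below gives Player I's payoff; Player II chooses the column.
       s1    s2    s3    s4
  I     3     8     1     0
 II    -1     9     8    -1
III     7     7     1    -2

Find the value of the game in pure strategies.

0

Row minima: 0, -1, -2 → Player I's maximin is 0.
Column maxima: 7, 9, 8, 0 → Player II's minimax is 0.
They coincide at (I, s4), so the value is 0.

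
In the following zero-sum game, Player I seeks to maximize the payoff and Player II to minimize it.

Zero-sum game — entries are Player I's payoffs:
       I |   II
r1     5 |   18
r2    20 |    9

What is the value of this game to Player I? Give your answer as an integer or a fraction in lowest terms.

105/8

Row minima are 5 and 9, so Player I's maximin is 9; column maxima are 20 and 18, so Player II's minimax is 18. These differ, so the equilibrium is in mixed strategies.
Let Player I play r1 with probability p. Player II is indifferent when 5p + 20(1−p) = 18p + 9(1−p), giving p = 11/24.
Let Player II play I with probability q. Player I is indifferent when 5q + 18(1−q) = 20q + 9(1−q), giving q = 3/8.
The value is 5·(3/8) + (18)·(5/8) = 105/8.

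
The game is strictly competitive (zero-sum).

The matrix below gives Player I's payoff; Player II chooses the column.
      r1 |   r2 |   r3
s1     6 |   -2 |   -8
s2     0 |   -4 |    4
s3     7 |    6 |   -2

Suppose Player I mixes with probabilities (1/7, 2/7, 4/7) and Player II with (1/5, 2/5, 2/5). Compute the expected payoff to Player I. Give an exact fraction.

Against (1/5, 2/5, 2/5), each row's expected payoff is s1: -14/5; s2: 0; s3: 3.
Taking the (1/7, 2/7, 4/7)-weighted average: (1/7)·(-14/5) + (2/7)·(0) + (4/7)·(3) = 46/35.

46/35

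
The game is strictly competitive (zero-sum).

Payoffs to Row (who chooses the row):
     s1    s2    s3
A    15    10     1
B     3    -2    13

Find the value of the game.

Column s1 is strictly dominated by s2 for Column (it gives Row more in every row).
The remaining 2×2 game on (A, B) × (s2, s3) has no saddle point. Let Row play A with probability p; indifference gives 10p − 2(1−p) = p + 13(1−p), so p = 5/8.
Similarly Column's optimal q on s2 is 1/2, and the value is 10·(1/2) + (1)·(1/2) = 11/2.

11/2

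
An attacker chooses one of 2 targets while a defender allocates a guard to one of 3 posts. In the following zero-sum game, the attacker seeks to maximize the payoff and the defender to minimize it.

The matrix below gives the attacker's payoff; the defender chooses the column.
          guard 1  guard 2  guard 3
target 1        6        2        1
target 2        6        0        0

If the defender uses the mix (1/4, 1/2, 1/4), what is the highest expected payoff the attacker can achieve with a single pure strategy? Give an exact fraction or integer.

target 1: (6)·(1/4) + (2)·(1/2) + (1)·(1/4) = 11/4.
target 2: (6)·(1/4) + (0)·(1/2) + (0)·(1/4) = 3/2.
The best pure response is target 1 with expected payoff 11/4.

11/4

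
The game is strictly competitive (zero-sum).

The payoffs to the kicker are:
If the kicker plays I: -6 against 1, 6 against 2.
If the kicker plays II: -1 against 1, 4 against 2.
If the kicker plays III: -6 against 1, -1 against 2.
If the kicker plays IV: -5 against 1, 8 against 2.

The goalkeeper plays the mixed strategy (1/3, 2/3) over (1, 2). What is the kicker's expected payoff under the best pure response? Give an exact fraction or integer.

11/3

I: (-6)·(1/3) + (6)·(2/3) = 2.
II: (-1)·(1/3) + (4)·(2/3) = 7/3.
III: (-6)·(1/3) + (-1)·(2/3) = -8/3.
IV: (-5)·(1/3) + (8)·(2/3) = 11/3.
The best pure response is IV with expected payoff 11/3.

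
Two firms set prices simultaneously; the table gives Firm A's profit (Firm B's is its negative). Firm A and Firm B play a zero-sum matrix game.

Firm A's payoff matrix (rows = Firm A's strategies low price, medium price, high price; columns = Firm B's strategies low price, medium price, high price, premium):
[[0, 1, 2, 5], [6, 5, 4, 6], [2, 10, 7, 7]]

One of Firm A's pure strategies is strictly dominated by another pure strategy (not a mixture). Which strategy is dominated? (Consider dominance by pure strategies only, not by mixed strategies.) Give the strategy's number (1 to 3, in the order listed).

1

Compare low price with medium price: 6 > 0, 5 > 1, 4 > 2, 6 > 5.
So medium price strictly dominates low price for Firm A; low price is strictly dominated.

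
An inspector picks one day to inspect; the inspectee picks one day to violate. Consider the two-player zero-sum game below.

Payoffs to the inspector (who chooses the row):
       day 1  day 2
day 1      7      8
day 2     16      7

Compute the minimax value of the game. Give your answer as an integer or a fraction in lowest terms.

79/10

Row minima are 7 and 7, so the inspector's maximin is 7; column maxima are 16 and 8, so the inspectee's minimax is 8. These differ, so the equilibrium is in mixed strategies.
Let the inspector play day 1 with probability p. The inspectee is indifferent when 7p + 16(1−p) = 8p + 7(1−p), giving p = 9/10.
Let the inspectee play day 1 with probability q. The inspector is indifferent when 7q + 8(1−q) = 16q + 7(1−q), giving q = 1/10.
The value is 7·(1/10) + (8)·(9/10) = 79/10.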